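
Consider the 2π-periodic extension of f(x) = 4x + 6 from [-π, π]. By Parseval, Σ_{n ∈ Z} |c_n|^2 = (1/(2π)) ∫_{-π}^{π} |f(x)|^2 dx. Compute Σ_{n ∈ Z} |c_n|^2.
Σ |c_n|^2 = 16π^2/3 + 36

Expand and integrate term by term over [-π, π]:
  ∫ (4x)^2 dx = 16·(2π^3/3); ∫ 2·4·(6)·x dx = 0 (odd integrand); ∫ 6^2 dx = 36·2π.
So (1/(2π)) ∫_{-π}^{π} (4x + 6)^2 dx = 16π^2/3 + 36 = 16π^2/3 + 36.
Parseval ⇒ Σ |c_n|^2 = 16π^2/3 + 36.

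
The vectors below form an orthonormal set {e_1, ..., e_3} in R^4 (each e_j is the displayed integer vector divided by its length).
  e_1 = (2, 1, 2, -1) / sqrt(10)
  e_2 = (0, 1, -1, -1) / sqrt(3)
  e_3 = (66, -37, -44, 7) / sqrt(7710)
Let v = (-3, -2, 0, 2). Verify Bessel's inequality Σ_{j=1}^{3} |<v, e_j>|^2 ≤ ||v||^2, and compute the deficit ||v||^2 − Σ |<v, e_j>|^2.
Σ |<v, e_j>|^2 = 4344/257; ||v||^2 = 17; deficit = 25/257

Write each e_j = u_j / sqrt(<u_j, u_j>) where u_j is the displayed integer vector. Then <v, e_j> = <v, u_j> / sqrt(<u_j, u_j>), so |<v, e_j>|^2 = <v, u_j>^2 / <u_j, u_j>.
Coefficients: <v, e_1> = -10/sqrt(10), <v, e_2> = -4/sqrt(3), <v, e_3> = -110/sqrt(7710).
Square and sum: Σ |<v, e_j>|^2 = 4344/257.
Compute ||v||^2 = v·v = 17.
Deficit = 17 − 4344/257 = 25/257 ≥ 0, confirming Bessel's inequality. (The deficit equals ||v − Σ <v,e_j> e_j||^2, the squared distance from v to span{e_j}.)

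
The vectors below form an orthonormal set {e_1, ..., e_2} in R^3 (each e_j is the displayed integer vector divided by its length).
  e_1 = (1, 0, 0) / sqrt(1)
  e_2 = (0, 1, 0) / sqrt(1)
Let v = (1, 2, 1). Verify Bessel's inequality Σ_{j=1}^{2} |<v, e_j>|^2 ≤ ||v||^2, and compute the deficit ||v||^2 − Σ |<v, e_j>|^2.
Σ |<v, e_j>|^2 = 5; ||v||^2 = 6; deficit = 1

Write each e_j = u_j / sqrt(<u_j, u_j>) where u_j is the displayed integer vector. Then <v, e_j> = <v, u_j> / sqrt(<u_j, u_j>), so |<v, e_j>|^2 = <v, u_j>^2 / <u_j, u_j>.
Coefficients: <v, e_1> = 1/sqrt(1), <v, e_2> = 2/sqrt(1).
Square and sum: Σ |<v, e_j>|^2 = 5.
Compute ||v||^2 = v·v = 6.
Deficit = 6 − 5 = 1 ≥ 0, confirming Bessel's inequality. (The deficit equals ||v − Σ <v,e_j> e_j||^2, the squared distance from v to span{e_j}.)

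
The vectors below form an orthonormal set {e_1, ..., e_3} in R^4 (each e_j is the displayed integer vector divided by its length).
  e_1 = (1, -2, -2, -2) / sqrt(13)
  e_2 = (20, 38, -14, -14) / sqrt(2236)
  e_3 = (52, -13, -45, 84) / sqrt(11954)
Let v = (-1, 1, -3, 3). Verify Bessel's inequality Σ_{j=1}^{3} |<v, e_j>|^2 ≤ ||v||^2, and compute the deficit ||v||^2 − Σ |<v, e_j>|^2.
Σ |<v, e_j>|^2 = 1322/139; ||v||^2 = 20; deficit = 1458/139

Write each e_j = u_j / sqrt(<u_j, u_j>) where u_j is the displayed integer vector. Then <v, e_j> = <v, u_j> / sqrt(<u_j, u_j>), so |<v, e_j>|^2 = <v, u_j>^2 / <u_j, u_j>.
Coefficients: <v, e_1> = -3/sqrt(13), <v, e_2> = 18/sqrt(2236), <v, e_3> = 322/sqrt(11954).
Square and sum: Σ |<v, e_j>|^2 = 1322/139.
Compute ||v||^2 = v·v = 20.
Deficit = 20 − 1322/139 = 1458/139 ≥ 0, confirming Bessel's inequality. (The deficit equals ||v − Σ <v,e_j> e_j||^2, the squared distance from v to span{e_j}.)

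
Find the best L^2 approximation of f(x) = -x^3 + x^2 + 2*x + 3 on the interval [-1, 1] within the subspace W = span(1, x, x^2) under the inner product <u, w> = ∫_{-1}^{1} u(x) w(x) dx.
g(x) = x^2 + 7*x/5 + 3

The best approximation g ∈ W is the orthogonal projection of f onto W. Writing g = a_0 + a_1 x + a_2 x^2, the coefficients solve the normal equations G · a = b where
  G_{ij} = <φ_i, φ_j> and b_i = <f, φ_i>, with φ_0 = 1, φ_1 = x, φ_2 = x^2.
G =
  [2, 0, 2/3]
  [0, 2/3, 0]
  [2/3, 0, 2/5],
b = (20/3, 14/15, 12/5).
Solving gives a_0 = 3, a_1 = 7/5, a_2 = 1, so
  g(x) = x^2 + 7*x/5 + 3.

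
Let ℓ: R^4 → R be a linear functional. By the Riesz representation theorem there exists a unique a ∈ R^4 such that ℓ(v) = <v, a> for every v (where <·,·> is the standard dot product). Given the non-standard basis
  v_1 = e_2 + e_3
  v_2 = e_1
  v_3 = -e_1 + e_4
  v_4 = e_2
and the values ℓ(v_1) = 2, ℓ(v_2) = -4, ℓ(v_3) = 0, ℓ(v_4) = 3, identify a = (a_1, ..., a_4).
a = (-4, 3, -1, -4)

Write a = (a_1, ..., a_4) in the standard basis. For each basis vector v_i, ℓ(v_i) = <v_i, a> is a linear equation in the a_j's. Collect the n equations into a matrix system V a = ℓ, where row i of V is v_i (expressed in the standard basis). Since V is invertible (lower-triangular with 1s on the diagonal, up to permutation), solve by back-substitution:
  V =
[[0, 1, 1, 0],
 [1, 0, 0, 0],
 [-1, 0, 0, 1],
 [0, 1, 0, 0]]
  V a = (2, -4, 0, 3)
Solving gives a = (-4, 3, -1, -4).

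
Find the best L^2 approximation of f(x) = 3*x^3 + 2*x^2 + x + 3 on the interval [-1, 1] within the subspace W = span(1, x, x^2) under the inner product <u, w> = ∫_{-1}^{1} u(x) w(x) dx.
g(x) = 2*x^2 + 14*x/5 + 3

The best approximation g ∈ W is the orthogonal projection of f onto W. Writing g = a_0 + a_1 x + a_2 x^2, the coefficients solve the normal equations G · a = b where
  G_{ij} = <φ_i, φ_j> and b_i = <f, φ_i>, with φ_0 = 1, φ_1 = x, φ_2 = x^2.
G =
  [2, 0, 2/3]
  [0, 2/3, 0]
  [2/3, 0, 2/5],
b = (22/3, 28/15, 14/5).
Solving gives a_0 = 3, a_1 = 14/5, a_2 = 2, so
  g(x) = 2*x^2 + 14*x/5 + 3.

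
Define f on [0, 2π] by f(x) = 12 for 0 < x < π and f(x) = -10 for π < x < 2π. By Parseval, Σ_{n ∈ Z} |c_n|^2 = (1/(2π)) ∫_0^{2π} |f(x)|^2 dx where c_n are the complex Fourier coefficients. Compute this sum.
Σ |c_n|^2 = 122

Parseval equates the L^2 energy of f (normalised by 1/(2π)) with the ℓ^2 sum of its Fourier coefficients: (1/(2π)) ∫_0^{2π} |f|^2 = Σ |c_n|^2.
Compute the left side: (1/(2π)) [∫_0^π 12^2 dx + ∫_π^{2π} (-10)^2 dx] = (1/(2π)) · (144π + 100π) = (144 + 100)/2 = 122.
So Σ_{n ∈ Z} |c_n|^2 = 122.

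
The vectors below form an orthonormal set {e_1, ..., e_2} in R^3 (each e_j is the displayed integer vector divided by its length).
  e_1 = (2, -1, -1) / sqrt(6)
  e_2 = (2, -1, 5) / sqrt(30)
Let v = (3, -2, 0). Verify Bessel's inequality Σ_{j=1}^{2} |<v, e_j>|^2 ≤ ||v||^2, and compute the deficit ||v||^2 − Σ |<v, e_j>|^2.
Σ |<v, e_j>|^2 = 64/5; ||v||^2 = 13; deficit = 1/5

Write each e_j = u_j / sqrt(<u_j, u_j>) where u_j is the displayed integer vector. Then <v, e_j> = <v, u_j> / sqrt(<u_j, u_j>), so |<v, e_j>|^2 = <v, u_j>^2 / <u_j, u_j>.
Coefficients: <v, e_1> = 8/sqrt(6), <v, e_2> = 8/sqrt(30).
Square and sum: Σ |<v, e_j>|^2 = 64/5.
Compute ||v||^2 = v·v = 13.
Deficit = 13 − 64/5 = 1/5 ≥ 0, confirming Bessel's inequality. (The deficit equals ||v − Σ <v,e_j> e_j||^2, the squared distance from v to span{e_j}.)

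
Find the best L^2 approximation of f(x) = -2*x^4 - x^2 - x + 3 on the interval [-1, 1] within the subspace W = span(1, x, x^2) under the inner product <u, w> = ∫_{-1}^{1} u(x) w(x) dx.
g(x) = -19*x^2/7 - x + 111/35

The best approximation g ∈ W is the orthogonal projection of f onto W. Writing g = a_0 + a_1 x + a_2 x^2, the coefficients solve the normal equations G · a = b where
  G_{ij} = <φ_i, φ_j> and b_i = <f, φ_i>, with φ_0 = 1, φ_1 = x, φ_2 = x^2.
G =
  [2, 0, 2/3]
  [0, 2/3, 0]
  [2/3, 0, 2/5],
b = (68/15, -2/3, 36/35).
Solving gives a_0 = 111/35, a_1 = -1, a_2 = -19/7, so
  g(x) = -19*x^2/7 - x + 111/35.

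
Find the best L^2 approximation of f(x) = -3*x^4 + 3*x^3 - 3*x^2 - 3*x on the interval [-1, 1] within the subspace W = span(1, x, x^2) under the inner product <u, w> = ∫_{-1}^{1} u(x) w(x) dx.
g(x) = -39*x^2/7 - 6*x/5 + 9/35

The best approximation g ∈ W is the orthogonal projection of f onto W. Writing g = a_0 + a_1 x + a_2 x^2, the coefficients solve the normal equations G · a = b where
  G_{ij} = <φ_i, φ_j> and b_i = <f, φ_i>, with φ_0 = 1, φ_1 = x, φ_2 = x^2.
G =
  [2, 0, 2/3]
  [0, 2/3, 0]
  [2/3, 0, 2/5],
b = (-16/5, -4/5, -72/35).
Solving gives a_0 = 9/35, a_1 = -6/5, a_2 = -39/7, so
  g(x) = -39*x^2/7 - 6*x/5 + 9/35.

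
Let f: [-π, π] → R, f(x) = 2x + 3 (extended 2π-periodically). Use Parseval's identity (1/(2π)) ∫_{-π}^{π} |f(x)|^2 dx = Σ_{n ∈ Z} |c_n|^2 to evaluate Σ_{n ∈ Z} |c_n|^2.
Σ |c_n|^2 = 4π^2/3 + 9

Expand and integrate term by term over [-π, π]:
  ∫ (2x)^2 dx = 4·(2π^3/3); ∫ 2·2·(3)·x dx = 0 (odd integrand); ∫ 3^2 dx = 9·2π.
So (1/(2π)) ∫_{-π}^{π} (2x + 3)^2 dx = 4π^2/3 + 9 = 4π^2/3 + 9.
Parseval ⇒ Σ |c_n|^2 = 4π^2/3 + 9.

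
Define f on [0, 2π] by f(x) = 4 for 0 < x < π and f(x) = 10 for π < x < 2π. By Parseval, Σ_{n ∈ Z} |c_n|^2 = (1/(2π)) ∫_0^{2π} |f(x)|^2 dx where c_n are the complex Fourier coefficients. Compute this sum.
Σ |c_n|^2 = 58

Parseval equates the L^2 energy of f (normalised by 1/(2π)) with the ℓ^2 sum of its Fourier coefficients: (1/(2π)) ∫_0^{2π} |f|^2 = Σ |c_n|^2.
Compute the left side: (1/(2π)) [∫_0^π 4^2 dx + ∫_π^{2π} 10^2 dx] = (1/(2π)) · (16π + 100π) = (16 + 100)/2 = 58.
So Σ_{n ∈ Z} |c_n|^2 = 58.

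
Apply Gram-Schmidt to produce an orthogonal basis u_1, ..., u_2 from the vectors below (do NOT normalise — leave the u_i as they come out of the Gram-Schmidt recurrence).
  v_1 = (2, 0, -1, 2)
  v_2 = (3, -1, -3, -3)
Orthogonal basis:
  u_1 = (2, 0, -1, 2)
  u_2 = (7/3, -1, -8/3, -11/3)

Apply the Gram-Schmidt recurrence
  u_1 = v_1
  u_i = v_i − Σ_{j<i} ((v_i · u_j) / (u_j · u_j)) · u_j.

Step by step this gives:
  u_1 = (2, 0, -1, 2)
  u_2 = (7/3, -1, -8/3, -11/3)

Orthogonality check:
  u_2 · u_1 = 0 (should be 0)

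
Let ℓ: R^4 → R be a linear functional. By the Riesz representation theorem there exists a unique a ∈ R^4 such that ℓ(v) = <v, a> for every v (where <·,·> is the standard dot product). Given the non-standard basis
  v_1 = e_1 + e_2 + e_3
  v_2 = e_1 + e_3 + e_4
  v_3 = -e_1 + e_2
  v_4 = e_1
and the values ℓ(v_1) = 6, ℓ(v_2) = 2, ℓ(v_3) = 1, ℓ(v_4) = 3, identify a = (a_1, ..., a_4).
a = (3, 4, -1, 0)

Write a = (a_1, ..., a_4) in the standard basis. For each basis vector v_i, ℓ(v_i) = <v_i, a> is a linear equation in the a_j's. Collect the n equations into a matrix system V a = ℓ, where row i of V is v_i (expressed in the standard basis). Since V is invertible (lower-triangular with 1s on the diagonal, up to permutation), solve by back-substitution:
  V =
[[1, 1, 1, 0],
 [1, 0, 1, 1],
 [-1, 1, 0, 0],
 [1, 0, 0, 0]]
  V a = (6, 2, 1, 3)
Solving gives a = (3, 4, -1, 0).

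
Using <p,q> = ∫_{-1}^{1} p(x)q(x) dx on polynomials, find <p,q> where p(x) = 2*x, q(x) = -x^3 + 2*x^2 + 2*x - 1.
<p,q> = 28/15

Expand the product: p(x)·q(x) = -2*x^4 + 4*x^3 + 4*x^2 - 2*x.
∫_{-1}^{1} of each monomial x^k gives [2/(k+1) if k even, 0 if k odd]. Integrating term-by-term (or equivalently evaluating the antiderivative F(x) = -2*x^5/5 + x^4 + 4*x^3/3 - x^2 at the endpoints):
  F(1) − F(−1) = 14/15 − (-14/15) = 28/15.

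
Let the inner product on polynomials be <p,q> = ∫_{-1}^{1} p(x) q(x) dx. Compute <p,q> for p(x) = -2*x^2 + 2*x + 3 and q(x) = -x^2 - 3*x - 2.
<p,q> = -218/15

Expand the product: p(x)·q(x) = 2*x^4 + 4*x^3 - 5*x^2 - 13*x - 6.
∫_{-1}^{1} of each monomial x^k gives [2/(k+1) if k even, 0 if k odd]. Integrating term-by-term (or equivalently evaluating the antiderivative F(x) = 2*x^5/5 + x^4 - 5*x^3/3 - 13*x^2/2 - 6*x at the endpoints):
  F(1) − F(−1) = -383/30 − (53/30) = -218/15.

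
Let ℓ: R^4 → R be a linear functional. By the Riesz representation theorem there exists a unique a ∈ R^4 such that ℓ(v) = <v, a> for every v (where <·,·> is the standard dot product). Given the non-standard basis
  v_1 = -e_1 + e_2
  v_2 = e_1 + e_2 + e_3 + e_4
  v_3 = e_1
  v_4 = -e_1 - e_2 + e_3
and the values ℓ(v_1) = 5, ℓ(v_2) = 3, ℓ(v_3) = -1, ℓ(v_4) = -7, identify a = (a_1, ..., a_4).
a = (-1, 4, -4, 4)

Write a = (a_1, ..., a_4) in the standard basis. For each basis vector v_i, ℓ(v_i) = <v_i, a> is a linear equation in the a_j's. Collect the n equations into a matrix system V a = ℓ, where row i of V is v_i (expressed in the standard basis). Since V is invertible (lower-triangular with 1s on the diagonal, up to permutation), solve by back-substitution:
  V =
[[-1, 1, 0, 0],
 [1, 1, 1, 1],
 [1, 0, 0, 0],
 [-1, -1, 1, 0]]
  V a = (5, 3, -1, -7)
Solving gives a = (-1, 4, -4, 4).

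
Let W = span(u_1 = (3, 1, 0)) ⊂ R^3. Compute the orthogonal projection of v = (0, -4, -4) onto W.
proj_W(v) = (-6/5, -2/5, 0)

Set up U = [u_1 | ... | u_1] ∈ R^(3×1). The projector onto W = col(U) is P = U (U^T U)^(-1) U^T.
Compute U^T U =
  [10],
and U^T v = (-4).
Solve U^T U · c = U^T v for the coefficients: c = (-2/5). The projection is proj_W(v) = U c.
Check: (v - proj_W(v)) · u_1 = 0  (should be 0).
Result: proj_W(v) = (-6/5, -2/5, 0).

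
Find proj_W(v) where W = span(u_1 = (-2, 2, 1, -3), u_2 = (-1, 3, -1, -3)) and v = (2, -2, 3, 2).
proj_W(v) = (1/4, -11/4, 7/4, 9/4)

Set up U = [u_1 | ... | u_2] ∈ R^(4×2). The projector onto W = col(U) is P = U (U^T U)^(-1) U^T.
Compute U^T U =
  [18, 16]
  [16, 20],
and U^T v = (-11, -17).
Solve U^T U · c = U^T v for the coefficients: c = (1/2, -5/4). The projection is proj_W(v) = U c.
Check: (v - proj_W(v)) · u_1 = 0  (should be 0).
Check: (v - proj_W(v)) · u_2 = 0  (should be 0).
Result: proj_W(v) = (1/4, -11/4, 7/4, 9/4).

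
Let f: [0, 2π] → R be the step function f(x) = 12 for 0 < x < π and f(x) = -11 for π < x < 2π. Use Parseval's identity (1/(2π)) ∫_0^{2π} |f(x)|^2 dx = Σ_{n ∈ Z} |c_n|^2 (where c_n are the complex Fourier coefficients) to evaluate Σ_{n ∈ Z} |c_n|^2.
Σ |c_n|^2 = 265/2

Parseval equates the L^2 energy of f (normalised by 1/(2π)) with the ℓ^2 sum of its Fourier coefficients: (1/(2π)) ∫_0^{2π} |f|^2 = Σ |c_n|^2.
Compute the left side: (1/(2π)) [∫_0^π 12^2 dx + ∫_π^{2π} (-11)^2 dx] = (1/(2π)) · (144π + 121π) = (144 + 121)/2 = 265/2.
So Σ_{n ∈ Z} |c_n|^2 = 265/2.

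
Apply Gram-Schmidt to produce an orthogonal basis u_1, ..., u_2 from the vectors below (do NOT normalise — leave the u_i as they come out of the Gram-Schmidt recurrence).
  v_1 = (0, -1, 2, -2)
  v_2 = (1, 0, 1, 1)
Orthogonal basis:
  u_1 = (0, -1, 2, -2)
  u_2 = (1, 0, 1, 1)

Apply the Gram-Schmidt recurrence
  u_1 = v_1
  u_i = v_i − Σ_{j<i} ((v_i · u_j) / (u_j · u_j)) · u_j.

Step by step this gives:
  u_1 = (0, -1, 2, -2)
  u_2 = (1, 0, 1, 1)

Orthogonality check:
  u_2 · u_1 = 0 (should be 0)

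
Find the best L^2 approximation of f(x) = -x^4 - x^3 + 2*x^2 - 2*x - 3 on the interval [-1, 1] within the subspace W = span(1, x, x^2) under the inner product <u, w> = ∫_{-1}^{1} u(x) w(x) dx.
g(x) = 8*x^2/7 - 13*x/5 - 102/35

The best approximation g ∈ W is the orthogonal projection of f onto W. Writing g = a_0 + a_1 x + a_2 x^2, the coefficients solve the normal equations G · a = b where
  G_{ij} = <φ_i, φ_j> and b_i = <f, φ_i>, with φ_0 = 1, φ_1 = x, φ_2 = x^2.
G =
  [2, 0, 2/3]
  [0, 2/3, 0]
  [2/3, 0, 2/5],
b = (-76/15, -26/15, -52/35).
Solving gives a_0 = -102/35, a_1 = -13/5, a_2 = 8/7, so
  g(x) = 8*x^2/7 - 13*x/5 - 102/35.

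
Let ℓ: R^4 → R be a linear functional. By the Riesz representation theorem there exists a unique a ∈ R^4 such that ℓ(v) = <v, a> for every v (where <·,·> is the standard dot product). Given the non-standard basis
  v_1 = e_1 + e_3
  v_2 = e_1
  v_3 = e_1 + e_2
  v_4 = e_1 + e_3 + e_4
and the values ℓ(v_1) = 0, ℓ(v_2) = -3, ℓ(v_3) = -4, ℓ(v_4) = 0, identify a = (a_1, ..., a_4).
a = (-3, -1, 3, 0)

Write a = (a_1, ..., a_4) in the standard basis. For each basis vector v_i, ℓ(v_i) = <v_i, a> is a linear equation in the a_j's. Collect the n equations into a matrix system V a = ℓ, where row i of V is v_i (expressed in the standard basis). Since V is invertible (lower-triangular with 1s on the diagonal, up to permutation), solve by back-substitution:
  V =
[[1, 0, 1, 0],
 [1, 0, 0, 0],
 [1, 1, 0, 0],
 [1, 0, 1, 1]]
  V a = (0, -3, -4, 0)
Solving gives a = (-3, -1, 3, 0).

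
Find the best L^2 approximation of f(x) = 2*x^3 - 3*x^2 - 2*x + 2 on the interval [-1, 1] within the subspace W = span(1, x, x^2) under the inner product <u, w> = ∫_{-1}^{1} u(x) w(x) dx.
g(x) = -3*x^2 - 4*x/5 + 2

The best approximation g ∈ W is the orthogonal projection of f onto W. Writing g = a_0 + a_1 x + a_2 x^2, the coefficients solve the normal equations G · a = b where
  G_{ij} = <φ_i, φ_j> and b_i = <f, φ_i>, with φ_0 = 1, φ_1 = x, φ_2 = x^2.
G =
  [2, 0, 2/3]
  [0, 2/3, 0]
  [2/3, 0, 2/5],
b = (2, -8/15, 2/15).
Solving gives a_0 = 2, a_1 = -4/5, a_2 = -3, so
  g(x) = -3*x^2 - 4*x/5 + 2.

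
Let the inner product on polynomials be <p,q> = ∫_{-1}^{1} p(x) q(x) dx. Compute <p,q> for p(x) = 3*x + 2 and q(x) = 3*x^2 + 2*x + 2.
<p,q> = 16

Expand the product: p(x)·q(x) = 9*x^3 + 12*x^2 + 10*x + 4.
∫_{-1}^{1} of each monomial x^k gives [2/(k+1) if k even, 0 if k odd]. Integrating term-by-term (or equivalently evaluating the antiderivative F(x) = 9*x^4/4 + 4*x^3 + 5*x^2 + 4*x at the endpoints):
  F(1) − F(−1) = 61/4 − (-3/4) = 16.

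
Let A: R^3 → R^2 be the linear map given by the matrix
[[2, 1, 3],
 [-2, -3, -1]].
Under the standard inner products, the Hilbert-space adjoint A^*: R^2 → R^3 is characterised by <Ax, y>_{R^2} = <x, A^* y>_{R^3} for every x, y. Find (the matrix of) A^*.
A^* = A^T =
[[2, -2],
 [1, -3],
 [3, -1]]

For real matrices with standard dot products, the defining identity <Ax, y> = <x, A^* y> gives (Ax)^T y = x^T (A^*) y, i.e. x^T A^T y = x^T (A^*) y. Since this holds for all x, y, we must have A^* = A^T. Therefore
A^* =
[[2, -2],
 [1, -3],
 [3, -1]].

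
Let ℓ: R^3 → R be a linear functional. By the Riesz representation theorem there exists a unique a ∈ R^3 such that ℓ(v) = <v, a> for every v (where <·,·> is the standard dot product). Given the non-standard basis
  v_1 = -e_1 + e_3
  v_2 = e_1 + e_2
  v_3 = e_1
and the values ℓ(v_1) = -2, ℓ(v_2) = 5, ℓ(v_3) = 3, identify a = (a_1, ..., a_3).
a = (3, 2, 1)

Write a = (a_1, ..., a_3) in the standard basis. For each basis vector v_i, ℓ(v_i) = <v_i, a> is a linear equation in the a_j's. Collect the n equations into a matrix system V a = ℓ, where row i of V is v_i (expressed in the standard basis). Since V is invertible (lower-triangular with 1s on the diagonal, up to permutation), solve by back-substitution:
  V =
[[-1, 0, 1],
 [1, 1, 0],
 [1, 0, 0]]
  V a = (-2, 5, 3)
Solving gives a = (3, 2, 1).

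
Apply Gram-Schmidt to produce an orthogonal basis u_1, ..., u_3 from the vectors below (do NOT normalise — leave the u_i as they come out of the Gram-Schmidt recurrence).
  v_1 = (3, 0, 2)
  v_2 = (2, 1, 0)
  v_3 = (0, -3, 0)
Orthogonal basis:
  u_1 = (3, 0, 2)
  u_2 = (8/13, 1, -12/13)
  u_3 = (24/29, -48/29, -36/29)

Apply the Gram-Schmidt recurrence
  u_1 = v_1
  u_i = v_i − Σ_{j<i} ((v_i · u_j) / (u_j · u_j)) · u_j.

Step by step this gives:
  u_1 = (3, 0, 2)
  u_2 = (8/13, 1, -12/13)
  u_3 = (24/29, -48/29, -36/29)

Orthogonality check:
  u_2 · u_1 = 0 (should be 0)
  u_3 · u_1 = 0 (should be 0)
  u_3 · u_2 = 0 (should be 0)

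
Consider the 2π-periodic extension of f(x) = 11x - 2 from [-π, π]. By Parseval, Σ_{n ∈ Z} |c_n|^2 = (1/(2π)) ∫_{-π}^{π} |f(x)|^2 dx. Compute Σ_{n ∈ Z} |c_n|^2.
Σ |c_n|^2 = 121π^2/3 + 4

Expand and integrate term by term over [-π, π]:
  ∫ (11x)^2 dx = 121·(2π^3/3); ∫ 2·11·(-2)·x dx = 0 (odd integrand); ∫ (-2)^2 dx = 4·2π.
So (1/(2π)) ∫_{-π}^{π} (11x - 2)^2 dx = 121π^2/3 + 4 = 121π^2/3 + 4.
Parseval ⇒ Σ |c_n|^2 = 121π^2/3 + 4.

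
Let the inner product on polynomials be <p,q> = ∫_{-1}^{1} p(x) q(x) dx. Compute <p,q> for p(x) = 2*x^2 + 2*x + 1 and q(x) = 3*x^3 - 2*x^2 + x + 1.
<p,q> = 62/15

Expand the product: p(x)·q(x) = 6*x^5 + 2*x^4 + x^3 + 2*x^2 + 3*x + 1.
∫_{-1}^{1} of each monomial x^k gives [2/(k+1) if k even, 0 if k odd]. Integrating term-by-term (or equivalently evaluating the antiderivative F(x) = x^6 + 2*x^5/5 + x^4/4 + 2*x^3/3 + 3*x^2/2 + x at the endpoints):
  F(1) − F(−1) = 289/60 − (41/60) = 62/15.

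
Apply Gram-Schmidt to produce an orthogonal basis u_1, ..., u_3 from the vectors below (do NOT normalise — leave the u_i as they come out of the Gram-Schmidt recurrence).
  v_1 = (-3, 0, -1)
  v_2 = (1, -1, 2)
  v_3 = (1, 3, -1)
Orthogonal basis:
  u_1 = (-3, 0, -1)
  u_2 = (-1/2, -1, 3/2)
  u_3 = (-11/35, 11/7, 33/35)

Apply the Gram-Schmidt recurrence
  u_1 = v_1
  u_i = v_i − Σ_{j<i} ((v_i · u_j) / (u_j · u_j)) · u_j.

Step by step this gives:
  u_1 = (-3, 0, -1)
  u_2 = (-1/2, -1, 3/2)
  u_3 = (-11/35, 11/7, 33/35)

Orthogonality check:
  u_2 · u_1 = 0 (should be 0)
  u_3 · u_1 = 0 (should be 0)
  u_3 · u_2 = 0 (should be 0)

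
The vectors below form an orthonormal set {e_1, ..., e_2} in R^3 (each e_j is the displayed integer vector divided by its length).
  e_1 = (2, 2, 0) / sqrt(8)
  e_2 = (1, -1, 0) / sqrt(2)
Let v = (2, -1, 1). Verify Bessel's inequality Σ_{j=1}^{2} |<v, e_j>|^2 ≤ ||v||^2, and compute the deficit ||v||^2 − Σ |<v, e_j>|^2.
Σ |<v, e_j>|^2 = 5; ||v||^2 = 6; deficit = 1

Write each e_j = u_j / sqrt(<u_j, u_j>) where u_j is the displayed integer vector. Then <v, e_j> = <v, u_j> / sqrt(<u_j, u_j>), so |<v, e_j>|^2 = <v, u_j>^2 / <u_j, u_j>.
Coefficients: <v, e_1> = 2/sqrt(8), <v, e_2> = 3/sqrt(2).
Square and sum: Σ |<v, e_j>|^2 = 5.
Compute ||v||^2 = v·v = 6.
Deficit = 6 − 5 = 1 ≥ 0, confirming Bessel's inequality. (The deficit equals ||v − Σ <v,e_j> e_j||^2, the squared distance from v to span{e_j}.)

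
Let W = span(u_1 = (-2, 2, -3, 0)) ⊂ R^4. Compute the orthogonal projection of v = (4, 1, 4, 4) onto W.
proj_W(v) = (36/17, -36/17, 54/17, 0)

Set up U = [u_1 | ... | u_1] ∈ R^(4×1). The projector onto W = col(U) is P = U (U^T U)^(-1) U^T.
Compute U^T U =
  [17],
and U^T v = (-18).
Solve U^T U · c = U^T v for the coefficients: c = (-18/17). The projection is proj_W(v) = U c.
Check: (v - proj_W(v)) · u_1 = 0  (should be 0).
Result: proj_W(v) = (36/17, -36/17, 54/17, 0).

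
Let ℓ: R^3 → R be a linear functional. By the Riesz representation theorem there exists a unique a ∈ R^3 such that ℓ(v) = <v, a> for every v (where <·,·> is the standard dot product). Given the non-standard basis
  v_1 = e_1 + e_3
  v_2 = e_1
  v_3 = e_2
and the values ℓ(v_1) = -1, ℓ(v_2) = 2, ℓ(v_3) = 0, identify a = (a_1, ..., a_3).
a = (2, 0, -3)

Write a = (a_1, ..., a_3) in the standard basis. For each basis vector v_i, ℓ(v_i) = <v_i, a> is a linear equation in the a_j's. Collect the n equations into a matrix system V a = ℓ, where row i of V is v_i (expressed in the standard basis). Since V is invertible (lower-triangular with 1s on the diagonal, up to permutation), solve by back-substitution:
  V =
[[1, 0, 1],
 [1, 0, 0],
 [0, 1, 0]]
  V a = (-1, 2, 0)
Solving gives a = (2, 0, -3).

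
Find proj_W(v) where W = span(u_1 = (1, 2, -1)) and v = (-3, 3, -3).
proj_W(v) = (1, 2, -1)

Set up U = [u_1 | ... | u_1] ∈ R^(3×1). The projector onto W = col(U) is P = U (U^T U)^(-1) U^T.
Compute U^T U =
  [6],
and U^T v = (6).
Solve U^T U · c = U^T v for the coefficients: c = (1). The projection is proj_W(v) = U c.
Check: (v - proj_W(v)) · u_1 = 0  (should be 0).
Result: proj_W(v) = (1, 2, -1).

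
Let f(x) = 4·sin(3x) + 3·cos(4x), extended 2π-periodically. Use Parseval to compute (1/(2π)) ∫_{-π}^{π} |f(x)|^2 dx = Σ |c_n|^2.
Σ |c_n|^2 = 25/2

Expand |f|^2 and use orthogonality of {sin(nx), cos(mx)} on [-π, π]:
  ∫_{-π}^{π} sin(nx)^2 dx = π, ∫ cos(mx)^2 dx = π, and cross terms integrate to 0.
So ∫_{-π}^{π} f(x)^2 dx = 4^2 · π + 3^2 · π = (16 + 9)π.
Divide by 2π: (16 + 9)/2 = 25/2.
By Parseval, this equals Σ |c_n|^2.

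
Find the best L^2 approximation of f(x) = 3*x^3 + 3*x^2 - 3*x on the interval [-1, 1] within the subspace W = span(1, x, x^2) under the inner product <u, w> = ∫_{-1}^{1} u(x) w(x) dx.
g(x) = 3*x^2 - 6*x/5

The best approximation g ∈ W is the orthogonal projection of f onto W. Writing g = a_0 + a_1 x + a_2 x^2, the coefficients solve the normal equations G · a = b where
  G_{ij} = <φ_i, φ_j> and b_i = <f, φ_i>, with φ_0 = 1, φ_1 = x, φ_2 = x^2.
G =
  [2, 0, 2/3]
  [0, 2/3, 0]
  [2/3, 0, 2/5],
b = (2, -4/5, 6/5).
Solving gives a_0 = 0, a_1 = -6/5, a_2 = 3, so
  g(x) = 3*x^2 - 6*x/5.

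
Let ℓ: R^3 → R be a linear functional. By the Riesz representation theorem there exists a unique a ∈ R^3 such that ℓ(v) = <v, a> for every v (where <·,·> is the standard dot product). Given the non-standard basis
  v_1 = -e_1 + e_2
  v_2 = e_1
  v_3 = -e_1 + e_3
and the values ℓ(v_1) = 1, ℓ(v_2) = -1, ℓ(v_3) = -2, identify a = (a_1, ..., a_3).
a = (-1, 0, -3)

Write a = (a_1, ..., a_3) in the standard basis. For each basis vector v_i, ℓ(v_i) = <v_i, a> is a linear equation in the a_j's. Collect the n equations into a matrix system V a = ℓ, where row i of V is v_i (expressed in the standard basis). Since V is invertible (lower-triangular with 1s on the diagonal, up to permutation), solve by back-substitution:
  V =
[[-1, 1, 0],
 [1, 0, 0],
 [-1, 0, 1]]
  V a = (1, -1, -2)
Solving gives a = (-1, 0, -3).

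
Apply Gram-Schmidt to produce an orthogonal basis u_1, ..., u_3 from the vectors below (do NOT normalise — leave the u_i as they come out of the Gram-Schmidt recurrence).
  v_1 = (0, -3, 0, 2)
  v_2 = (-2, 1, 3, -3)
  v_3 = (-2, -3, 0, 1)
Orthogonal basis:
  u_1 = (0, -3, 0, 2)
  u_2 = (-2, -14/13, 3, -21/13)
  u_3 = (-145/109, -11/109, -219/218, -33/218)

Apply the Gram-Schmidt recurrence
  u_1 = v_1
  u_i = v_i − Σ_{j<i} ((v_i · u_j) / (u_j · u_j)) · u_j.

Step by step this gives:
  u_1 = (0, -3, 0, 2)
  u_2 = (-2, -14/13, 3, -21/13)
  u_3 = (-145/109, -11/109, -219/218, -33/218)

Orthogonality check:
  u_2 · u_1 = 0 (should be 0)
  u_3 · u_1 = 0 (should be 0)
  u_3 · u_2 = 0 (should be 0)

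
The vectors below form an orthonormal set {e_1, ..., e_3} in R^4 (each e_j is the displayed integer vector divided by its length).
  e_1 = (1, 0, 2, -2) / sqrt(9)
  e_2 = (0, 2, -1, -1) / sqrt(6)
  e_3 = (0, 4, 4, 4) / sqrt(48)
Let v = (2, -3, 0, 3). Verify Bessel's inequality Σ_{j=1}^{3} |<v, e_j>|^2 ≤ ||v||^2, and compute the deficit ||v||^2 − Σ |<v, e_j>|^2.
Σ |<v, e_j>|^2 = 275/18; ||v||^2 = 22; deficit = 121/18

Write each e_j = u_j / sqrt(<u_j, u_j>) where u_j is the displayed integer vector. Then <v, e_j> = <v, u_j> / sqrt(<u_j, u_j>), so |<v, e_j>|^2 = <v, u_j>^2 / <u_j, u_j>.
Coefficients: <v, e_1> = -4/sqrt(9), <v, e_2> = -9/sqrt(6), <v, e_3> = 0/sqrt(48).
Square and sum: Σ |<v, e_j>|^2 = 275/18.
Compute ||v||^2 = v·v = 22.
Deficit = 22 − 275/18 = 121/18 ≥ 0, confirming Bessel's inequality. (The deficit equals ||v − Σ <v,e_j> e_j||^2, the squared distance from v to span{e_j}.)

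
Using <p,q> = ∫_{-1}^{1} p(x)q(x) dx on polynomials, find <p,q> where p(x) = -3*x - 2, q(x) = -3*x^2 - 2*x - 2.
<p,q> = 16

Expand the product: p(x)·q(x) = 9*x^3 + 12*x^2 + 10*x + 4.
∫_{-1}^{1} of each monomial x^k gives [2/(k+1) if k even, 0 if k odd]. Integrating term-by-term (or equivalently evaluating the antiderivative F(x) = 9*x^4/4 + 4*x^3 + 5*x^2 + 4*x at the endpoints):
  F(1) − F(−1) = 61/4 − (-3/4) = 16.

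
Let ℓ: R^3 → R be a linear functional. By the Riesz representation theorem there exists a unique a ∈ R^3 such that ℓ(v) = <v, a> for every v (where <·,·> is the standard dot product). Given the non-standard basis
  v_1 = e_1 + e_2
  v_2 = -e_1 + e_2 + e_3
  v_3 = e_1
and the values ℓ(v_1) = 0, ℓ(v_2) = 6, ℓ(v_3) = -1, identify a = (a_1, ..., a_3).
a = (-1, 1, 4)

Write a = (a_1, ..., a_3) in the standard basis. For each basis vector v_i, ℓ(v_i) = <v_i, a> is a linear equation in the a_j's. Collect the n equations into a matrix system V a = ℓ, where row i of V is v_i (expressed in the standard basis). Since V is invertible (lower-triangular with 1s on the diagonal, up to permutation), solve by back-substitution:
  V =
[[1, 1, 0],
 [-1, 1, 1],
 [1, 0, 0]]
  V a = (0, 6, -1)
Solving gives a = (-1, 1, 4).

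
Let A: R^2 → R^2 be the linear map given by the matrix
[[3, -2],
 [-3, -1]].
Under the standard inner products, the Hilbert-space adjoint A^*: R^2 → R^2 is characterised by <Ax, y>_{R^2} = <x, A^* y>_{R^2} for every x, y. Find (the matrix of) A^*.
A^* = A^T =
[[3, -3],
 [-2, -1]]

For real matrices with standard dot products, the defining identity <Ax, y> = <x, A^* y> gives (Ax)^T y = x^T (A^*) y, i.e. x^T A^T y = x^T (A^*) y. Since this holds for all x, y, we must have A^* = A^T. Therefore
A^* =
[[3, -3],
 [-2, -1]].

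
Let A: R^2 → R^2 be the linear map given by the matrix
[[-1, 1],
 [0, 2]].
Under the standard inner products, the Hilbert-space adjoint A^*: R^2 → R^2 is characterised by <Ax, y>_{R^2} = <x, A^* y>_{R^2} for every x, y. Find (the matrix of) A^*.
A^* = A^T =
[[-1, 0],
 [1, 2]]

For real matrices with standard dot products, the defining identity <Ax, y> = <x, A^* y> gives (Ax)^T y = x^T (A^*) y, i.e. x^T A^T y = x^T (A^*) y. Since this holds for all x, y, we must have A^* = A^T. Therefore
A^* =
[[-1, 0],
 [1, 2]].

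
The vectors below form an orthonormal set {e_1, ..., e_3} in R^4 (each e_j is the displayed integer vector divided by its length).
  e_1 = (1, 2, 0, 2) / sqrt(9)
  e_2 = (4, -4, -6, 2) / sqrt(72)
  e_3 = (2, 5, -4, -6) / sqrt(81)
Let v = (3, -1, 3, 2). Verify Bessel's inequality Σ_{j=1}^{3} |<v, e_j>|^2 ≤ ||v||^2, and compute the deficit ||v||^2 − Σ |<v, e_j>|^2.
Σ |<v, e_j>|^2 = 1517/162; ||v||^2 = 23; deficit = 2209/162

Write each e_j = u_j / sqrt(<u_j, u_j>) where u_j is the displayed integer vector. Then <v, e_j> = <v, u_j> / sqrt(<u_j, u_j>), so |<v, e_j>|^2 = <v, u_j>^2 / <u_j, u_j>.
Coefficients: <v, e_1> = 5/sqrt(9), <v, e_2> = 2/sqrt(72), <v, e_3> = -23/sqrt(81).
Square and sum: Σ |<v, e_j>|^2 = 1517/162.
Compute ||v||^2 = v·v = 23.
Deficit = 23 − 1517/162 = 2209/162 ≥ 0, confirming Bessel's inequality. (The deficit equals ||v − Σ <v,e_j> e_j||^2, the squared distance from v to span{e_j}.)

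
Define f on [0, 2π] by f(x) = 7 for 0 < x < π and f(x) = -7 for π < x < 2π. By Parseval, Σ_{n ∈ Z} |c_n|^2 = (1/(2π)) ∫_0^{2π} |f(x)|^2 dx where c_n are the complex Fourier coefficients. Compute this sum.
Σ |c_n|^2 = 49

Parseval equates the L^2 energy of f (normalised by 1/(2π)) with the ℓ^2 sum of its Fourier coefficients: (1/(2π)) ∫_0^{2π} |f|^2 = Σ |c_n|^2.
Compute the left side: (1/(2π)) [∫_0^π 7^2 dx + ∫_π^{2π} (-7)^2 dx] = (1/(2π)) · (49π + 49π) = (49 + 49)/2 = 49.
So Σ_{n ∈ Z} |c_n|^2 = 49.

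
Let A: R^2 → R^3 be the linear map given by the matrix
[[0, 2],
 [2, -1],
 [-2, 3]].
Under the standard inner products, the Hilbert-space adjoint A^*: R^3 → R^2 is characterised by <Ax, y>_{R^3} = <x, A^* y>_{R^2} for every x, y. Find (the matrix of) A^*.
A^* = A^T =
[[0, 2, -2],
 [2, -1, 3]]

For real matrices with standard dot products, the defining identity <Ax, y> = <x, A^* y> gives (Ax)^T y = x^T (A^*) y, i.e. x^T A^T y = x^T (A^*) y. Since this holds for all x, y, we must have A^* = A^T. Therefore
A^* =
[[0, 2, -2],
 [2, -1, 3]].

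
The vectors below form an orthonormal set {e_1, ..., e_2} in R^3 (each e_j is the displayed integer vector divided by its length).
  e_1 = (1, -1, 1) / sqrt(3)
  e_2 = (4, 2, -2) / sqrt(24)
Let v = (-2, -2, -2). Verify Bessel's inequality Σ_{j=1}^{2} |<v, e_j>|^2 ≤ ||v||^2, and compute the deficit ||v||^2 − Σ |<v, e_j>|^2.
Σ |<v, e_j>|^2 = 4; ||v||^2 = 12; deficit = 8

Write each e_j = u_j / sqrt(<u_j, u_j>) where u_j is the displayed integer vector. Then <v, e_j> = <v, u_j> / sqrt(<u_j, u_j>), so |<v, e_j>|^2 = <v, u_j>^2 / <u_j, u_j>.
Coefficients: <v, e_1> = -2/sqrt(3), <v, e_2> = -8/sqrt(24).
Square and sum: Σ |<v, e_j>|^2 = 4.
Compute ||v||^2 = v·v = 12.
Deficit = 12 − 4 = 8 ≥ 0, confirming Bessel's inequality. (The deficit equals ||v − Σ <v,e_j> e_j||^2, the squared distance from v to span{e_j}.)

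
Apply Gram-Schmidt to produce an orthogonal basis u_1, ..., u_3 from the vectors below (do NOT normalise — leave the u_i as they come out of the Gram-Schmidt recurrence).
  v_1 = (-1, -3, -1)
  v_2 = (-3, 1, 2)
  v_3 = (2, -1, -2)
Orthogonal basis:
  u_1 = (-1, -3, -1)
  u_2 = (-35/11, 5/11, 20/11)
  u_3 = (-1/6, 1/6, -1/3)

Apply the Gram-Schmidt recurrence
  u_1 = v_1
  u_i = v_i − Σ_{j<i} ((v_i · u_j) / (u_j · u_j)) · u_j.

Step by step this gives:
  u_1 = (-1, -3, -1)
  u_2 = (-35/11, 5/11, 20/11)
  u_3 = (-1/6, 1/6, -1/3)

Orthogonality check:
  u_2 · u_1 = 0 (should be 0)
  u_3 · u_1 = 0 (should be 0)
  u_3 · u_2 = 0 (should be 0)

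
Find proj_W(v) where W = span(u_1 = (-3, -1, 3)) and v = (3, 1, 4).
proj_W(v) = (-6/19, -2/19, 6/19)

Set up U = [u_1 | ... | u_1] ∈ R^(3×1). The projector onto W = col(U) is P = U (U^T U)^(-1) U^T.
Compute U^T U =
  [19],
and U^T v = (2).
Solve U^T U · c = U^T v for the coefficients: c = (2/19). The projection is proj_W(v) = U c.
Check: (v - proj_W(v)) · u_1 = 0  (should be 0).
Result: proj_W(v) = (-6/19, -2/19, 6/19).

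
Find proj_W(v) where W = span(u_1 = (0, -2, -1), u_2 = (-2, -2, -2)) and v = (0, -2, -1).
proj_W(v) = (0, -2, -1)

Set up U = [u_1 | ... | u_2] ∈ R^(3×2). The projector onto W = col(U) is P = U (U^T U)^(-1) U^T.
Compute U^T U =
  [5, 6]
  [6, 12],
and U^T v = (5, 6).
Solve U^T U · c = U^T v for the coefficients: c = (1, 0). The projection is proj_W(v) = U c.
Check: (v - proj_W(v)) · u_1 = 0  (should be 0).
Check: (v - proj_W(v)) · u_2 = 0  (should be 0).
Result: proj_W(v) = (0, -2, -1).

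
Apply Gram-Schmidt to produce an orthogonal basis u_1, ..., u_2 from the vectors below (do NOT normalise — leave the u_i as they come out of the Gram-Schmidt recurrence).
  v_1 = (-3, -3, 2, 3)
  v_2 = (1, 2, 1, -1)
Orthogonal basis:
  u_1 = (-3, -3, 2, 3)
  u_2 = (1/31, 32/31, 51/31, -1/31)

Apply the Gram-Schmidt recurrence
  u_1 = v_1
  u_i = v_i − Σ_{j<i} ((v_i · u_j) / (u_j · u_j)) · u_j.

Step by step this gives:
  u_1 = (-3, -3, 2, 3)
  u_2 = (1/31, 32/31, 51/31, -1/31)

Orthogonality check:
  u_2 · u_1 = 0 (should be 0)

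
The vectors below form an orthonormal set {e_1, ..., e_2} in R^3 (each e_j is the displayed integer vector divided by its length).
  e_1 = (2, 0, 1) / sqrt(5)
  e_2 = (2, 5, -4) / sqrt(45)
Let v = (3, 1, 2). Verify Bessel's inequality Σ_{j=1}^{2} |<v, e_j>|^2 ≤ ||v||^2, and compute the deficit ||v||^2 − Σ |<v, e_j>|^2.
Σ |<v, e_j>|^2 = 13; ||v||^2 = 14; deficit = 1

Write each e_j = u_j / sqrt(<u_j, u_j>) where u_j is the displayed integer vector. Then <v, e_j> = <v, u_j> / sqrt(<u_j, u_j>), so |<v, e_j>|^2 = <v, u_j>^2 / <u_j, u_j>.
Coefficients: <v, e_1> = 8/sqrt(5), <v, e_2> = 3/sqrt(45).
Square and sum: Σ |<v, e_j>|^2 = 13.
Compute ||v||^2 = v·v = 14.
Deficit = 14 − 13 = 1 ≥ 0, confirming Bessel's inequality. (The deficit equals ||v − Σ <v,e_j> e_j||^2, the squared distance from v to span{e_j}.)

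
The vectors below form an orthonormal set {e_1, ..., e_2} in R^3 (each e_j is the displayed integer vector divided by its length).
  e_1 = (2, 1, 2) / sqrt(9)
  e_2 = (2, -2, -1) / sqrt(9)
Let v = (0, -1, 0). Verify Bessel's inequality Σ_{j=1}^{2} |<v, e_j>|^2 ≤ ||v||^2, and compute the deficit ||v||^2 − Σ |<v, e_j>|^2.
Σ |<v, e_j>|^2 = 5/9; ||v||^2 = 1; deficit = 4/9

Write each e_j = u_j / sqrt(<u_j, u_j>) where u_j is the displayed integer vector. Then <v, e_j> = <v, u_j> / sqrt(<u_j, u_j>), so |<v, e_j>|^2 = <v, u_j>^2 / <u_j, u_j>.
Coefficients: <v, e_1> = -1/sqrt(9), <v, e_2> = 2/sqrt(9).
Square and sum: Σ |<v, e_j>|^2 = 5/9.
Compute ||v||^2 = v·v = 1.
Deficit = 1 − 5/9 = 4/9 ≥ 0, confirming Bessel's inequality. (The deficit equals ||v − Σ <v,e_j> e_j||^2, the squared distance from v to span{e_j}.)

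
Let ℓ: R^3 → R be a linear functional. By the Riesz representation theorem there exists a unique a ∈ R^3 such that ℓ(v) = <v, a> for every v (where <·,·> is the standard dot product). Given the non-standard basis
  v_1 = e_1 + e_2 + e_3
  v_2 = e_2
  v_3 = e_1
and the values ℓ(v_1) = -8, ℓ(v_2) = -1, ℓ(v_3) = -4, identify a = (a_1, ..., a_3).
a = (-4, -1, -3)

Write a = (a_1, ..., a_3) in the standard basis. For each basis vector v_i, ℓ(v_i) = <v_i, a> is a linear equation in the a_j's. Collect the n equations into a matrix system V a = ℓ, where row i of V is v_i (expressed in the standard basis). Since V is invertible (lower-triangular with 1s on the diagonal, up to permutation), solve by back-substitution:
  V =
[[1, 1, 1],
 [0, 1, 0],
 [1, 0, 0]]
  V a = (-8, -1, -4)
Solving gives a = (-4, -1, -3).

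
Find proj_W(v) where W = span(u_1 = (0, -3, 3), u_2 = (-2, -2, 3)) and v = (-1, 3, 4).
proj_W(v) = (-22/9, 1/9, 10/9)

Set up U = [u_1 | ... | u_2] ∈ R^(3×2). The projector onto W = col(U) is P = U (U^T U)^(-1) U^T.
Compute U^T U =
  [18, 15]
  [15, 17],
and U^T v = (3, 8).
Solve U^T U · c = U^T v for the coefficients: c = (-23/27, 11/9). The projection is proj_W(v) = U c.
Check: (v - proj_W(v)) · u_1 = 0  (should be 0).
Check: (v - proj_W(v)) · u_2 = 0  (should be 0).
Result: proj_W(v) = (-22/9, 1/9, 10/9).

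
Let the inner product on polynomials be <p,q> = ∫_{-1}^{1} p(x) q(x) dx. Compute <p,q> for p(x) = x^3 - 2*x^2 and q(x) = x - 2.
<p,q> = 46/15

Expand the product: p(x)·q(x) = x^4 - 4*x^3 + 4*x^2.
∫_{-1}^{1} of each monomial x^k gives [2/(k+1) if k even, 0 if k odd]. Integrating term-by-term (or equivalently evaluating the antiderivative F(x) = x^5/5 - x^4 + 4*x^3/3 at the endpoints):
  F(1) − F(−1) = 8/15 − (-38/15) = 46/15.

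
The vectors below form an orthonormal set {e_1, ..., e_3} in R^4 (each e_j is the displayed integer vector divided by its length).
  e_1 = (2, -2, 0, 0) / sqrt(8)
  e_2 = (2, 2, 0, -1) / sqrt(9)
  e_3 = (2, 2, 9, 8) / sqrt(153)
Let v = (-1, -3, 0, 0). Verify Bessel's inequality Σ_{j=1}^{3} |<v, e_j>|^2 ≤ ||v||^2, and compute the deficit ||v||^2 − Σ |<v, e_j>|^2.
Σ |<v, e_j>|^2 = 162/17; ||v||^2 = 10; deficit = 8/17

Write each e_j = u_j / sqrt(<u_j, u_j>) where u_j is the displayed integer vector. Then <v, e_j> = <v, u_j> / sqrt(<u_j, u_j>), so |<v, e_j>|^2 = <v, u_j>^2 / <u_j, u_j>.
Coefficients: <v, e_1> = 4/sqrt(8), <v, e_2> = -8/sqrt(9), <v, e_3> = -8/sqrt(153).
Square and sum: Σ |<v, e_j>|^2 = 162/17.
Compute ||v||^2 = v·v = 10.
Deficit = 10 − 162/17 = 8/17 ≥ 0, confirming Bessel's inequality. (The deficit equals ||v − Σ <v,e_j> e_j||^2, the squared distance from v to span{e_j}.)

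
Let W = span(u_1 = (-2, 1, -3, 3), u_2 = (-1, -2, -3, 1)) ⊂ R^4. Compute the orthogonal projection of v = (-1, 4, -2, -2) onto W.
proj_W(v) = (-37/67, 136/67, 15/67, 79/67)

Set up U = [u_1 | ... | u_2] ∈ R^(4×2). The projector onto W = col(U) is P = U (U^T U)^(-1) U^T.
Compute U^T U =
  [23, 12]
  [12, 15],
and U^T v = (6, -3).
Solve U^T U · c = U^T v for the coefficients: c = (42/67, -47/67). The projection is proj_W(v) = U c.
Check: (v - proj_W(v)) · u_1 = 0  (should be 0).
Check: (v - proj_W(v)) · u_2 = 0  (should be 0).
Result: proj_W(v) = (-37/67, 136/67, 15/67, 79/67).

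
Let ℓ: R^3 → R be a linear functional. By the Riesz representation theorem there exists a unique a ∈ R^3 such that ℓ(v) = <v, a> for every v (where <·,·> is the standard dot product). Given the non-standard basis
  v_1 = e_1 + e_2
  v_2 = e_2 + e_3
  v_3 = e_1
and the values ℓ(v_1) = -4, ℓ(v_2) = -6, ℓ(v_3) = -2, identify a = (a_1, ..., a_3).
a = (-2, -2, -4)

Write a = (a_1, ..., a_3) in the standard basis. For each basis vector v_i, ℓ(v_i) = <v_i, a> is a linear equation in the a_j's. Collect the n equations into a matrix system V a = ℓ, where row i of V is v_i (expressed in the standard basis). Since V is invertible (lower-triangular with 1s on the diagonal, up to permutation), solve by back-substitution:
  V =
[[1, 1, 0],
 [0, 1, 1],
 [1, 0, 0]]
  V a = (-4, -6, -2)
Solving gives a = (-2, -2, -4).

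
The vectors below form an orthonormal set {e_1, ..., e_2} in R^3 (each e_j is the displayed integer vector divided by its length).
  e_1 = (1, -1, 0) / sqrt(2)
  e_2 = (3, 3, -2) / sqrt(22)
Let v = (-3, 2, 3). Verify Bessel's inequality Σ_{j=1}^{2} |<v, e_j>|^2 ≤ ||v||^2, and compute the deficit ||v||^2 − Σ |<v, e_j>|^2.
Σ |<v, e_j>|^2 = 178/11; ||v||^2 = 22; deficit = 64/11

Write each e_j = u_j / sqrt(<u_j, u_j>) where u_j is the displayed integer vector. Then <v, e_j> = <v, u_j> / sqrt(<u_j, u_j>), so |<v, e_j>|^2 = <v, u_j>^2 / <u_j, u_j>.
Coefficients: <v, e_1> = -5/sqrt(2), <v, e_2> = -9/sqrt(22).
Square and sum: Σ |<v, e_j>|^2 = 178/11.
Compute ||v||^2 = v·v = 22.
Deficit = 22 − 178/11 = 64/11 ≥ 0, confirming Bessel's inequality. (The deficit equals ||v − Σ <v,e_j> e_j||^2, the squared distance from v to span{e_j}.)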